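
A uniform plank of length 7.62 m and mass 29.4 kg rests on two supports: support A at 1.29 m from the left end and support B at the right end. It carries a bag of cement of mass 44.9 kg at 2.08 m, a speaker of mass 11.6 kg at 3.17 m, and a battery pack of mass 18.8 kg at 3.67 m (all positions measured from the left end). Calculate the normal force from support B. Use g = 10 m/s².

R_B ≈ 278 N

About support A:
Beam weight: 29.4 × 10 = 294 N down at 3.81 m → arm 2.52 m, τ = 294 × 2.52 = 740.9 N·m clockwise.
Bag of cement: 44.9 × 10 = 449 N down at 2.08 m → arm 0.79 m, τ = 449 × 0.79 = 354.7 N·m clockwise.
Speaker: 11.6 × 10 = 116 N down at 3.17 m → arm 1.88 m, τ = 116 × 1.88 = 218.1 N·m clockwise.
Battery pack: 18.8 × 10 = 188 N down at 3.67 m → arm 2.38 m, τ = 188 × 2.38 = 447.4 N·m clockwise.
Net load moment about support A = 1761 N·m clockwise.
Reaction R at support B is upward at 7.62 m, arm 6.33 m → moment R × 6.33 counterclockwise.
Στ = 0 ⇒ R × 6.33 = 1761 ⇒ R = 278 N.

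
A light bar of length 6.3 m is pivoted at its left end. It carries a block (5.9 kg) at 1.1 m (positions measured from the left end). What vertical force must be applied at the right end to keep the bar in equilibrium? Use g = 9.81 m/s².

F ≈ 10.1 N

Taking torques about the left end:
Block: 5.9 × 9.81 = 57.88 N down at 1.1 m → arm 1.1 m, τ = 57.88 × 1.1 = 63.67 N·m clockwise.
Net moment of the loads = 63.67 N·m clockwise.
The upward force F acts at the right end, arm 6.3 m, giving F × 6.3 counterclockwise.
For rotational equilibrium, F × 6.3 = 63.67, so F = 63.67 / 6.3 = 10.1 N.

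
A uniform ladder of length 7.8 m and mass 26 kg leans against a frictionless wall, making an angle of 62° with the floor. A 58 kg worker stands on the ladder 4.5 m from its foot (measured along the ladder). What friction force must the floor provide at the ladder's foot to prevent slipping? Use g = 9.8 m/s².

f ≈ 242 N

Choose the foot of the ladder as the axis so the floor normal and friction both act there and drop out.
Ladder weight 26×9.8 = 254.8 N acts at 3.9 m along the ladder; its horizontal arm is 3.9·cos62° = 1.831 m → τ = 466.5 N·m clockwise.
Worker: 58×9.8 = 568.4 N at 4.5 m → arm 2.113 m → τ = 1201 N·m clockwise.
Wall normal N acts horizontally at the top; its moment arm is the height L sinθ = 7.8·sin62° = 6.887 m, counterclockwise.
Balancing moments: N × 6.887 = 1668, giving N = 242 N.
ΣFx = 0: friction at the foot balances the wall's push, so f = N_wall = 242 N.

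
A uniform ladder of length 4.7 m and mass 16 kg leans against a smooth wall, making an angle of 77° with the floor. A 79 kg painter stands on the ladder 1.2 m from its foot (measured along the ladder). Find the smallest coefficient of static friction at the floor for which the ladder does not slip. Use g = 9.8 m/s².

Taking torques about the foot of the ladder:
Ladder weight 16×9.8 = 156.8 N acts at 2.35 m along the ladder; its horizontal arm is 2.35·cos77° = 0.5286 m → τ = 82.88 N·m clockwise.
Painter: 79×9.8 = 774.2 N at 1.2 m → arm 0.2699 m → τ = 209 N·m clockwise.
Wall normal N acts horizontally at the top; its moment arm is the height L sinθ = 4.7·sin77° = 4.58 m, counterclockwise.
For rotational equilibrium, N × 4.58 = 291.9, so N = 63.73 N.
ΣFx = 0 ⇒ f = N_wall = 63.73 N. ΣFy = 0 ⇒ N_floor = 931 N.
μ_min = f / N_floor = 63.73 / 931 = 0.0685.

μ_min ≈ 0.0685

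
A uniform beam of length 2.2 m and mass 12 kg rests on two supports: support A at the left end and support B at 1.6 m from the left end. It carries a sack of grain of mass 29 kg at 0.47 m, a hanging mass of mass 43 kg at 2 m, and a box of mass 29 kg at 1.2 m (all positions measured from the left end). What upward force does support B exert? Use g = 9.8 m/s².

Choose support A as the axis so its reaction then has zero moment arm.
Beam weight: 12 × 9.8 = 117.6 N down at 1.1 m → arm 1.1 m, τ = 117.6 × 1.1 = 129.4 N·m clockwise.
Sack of grain: 29 × 9.8 = 284.2 N down at 0.47 m → arm 0.47 m, τ = 284.2 × 0.47 = 133.6 N·m clockwise.
Hanging mass: 43 × 9.8 = 421.4 N down at 2 m → arm 2 m, τ = 421.4 × 2 = 842.8 N·m clockwise.
Box: 29 × 9.8 = 284.2 N down at 1.2 m → arm 1.2 m, τ = 284.2 × 1.2 = 341 N·m clockwise.
Net load moment about support A = 1447 N·m clockwise.
Reaction R at support B is upward at 1.6 m, arm 1.6 m → moment R × 1.6 counterclockwise.
Balancing moments: R × 1.6 = 1447, giving R = 904 N.

R_B ≈ 904 N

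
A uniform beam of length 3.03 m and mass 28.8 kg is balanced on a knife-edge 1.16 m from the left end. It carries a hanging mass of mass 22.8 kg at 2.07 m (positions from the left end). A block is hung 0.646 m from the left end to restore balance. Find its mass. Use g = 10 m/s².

m ≈ 60.3 kg

Take moments about the knife-edge (at 1.16 m from the left end).
Beam weight: 28.8 × 10 = 288 N down at 1.515 m → arm 0.355 m, τ = 288 × 0.355 = 102.2 N·m clockwise.
Hanging mass: 22.8 × 10 = 228 N down at 2.07 m → arm 0.91 m, τ = 228 × 0.91 = 207.5 N·m clockwise.
Net moment of known loads = 309.7 N·m clockwise.
An unknown mass m at 0.646 m has arm 0.514 m; its moment is m·g·0.514 counterclockwise.
Setting net torque to zero: m × 10 × 0.514 = 309.7 → m = 309.7 / (10 × 0.514) = 60.3 kg.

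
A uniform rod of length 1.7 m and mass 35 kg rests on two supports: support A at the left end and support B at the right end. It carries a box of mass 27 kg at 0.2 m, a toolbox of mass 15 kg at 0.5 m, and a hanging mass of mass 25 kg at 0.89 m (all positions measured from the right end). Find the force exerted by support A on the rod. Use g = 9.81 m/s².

R_A ≈ 375 N

About support B:
Beam weight: 35 × 9.81 = 343.4 N down at 0.85 m → arm 0.85 m, τ = 343.4 × 0.85 = 291.9 N·m counterclockwise.
Box: 27 × 9.81 = 264.9 N down at 0.2 m → arm 0.2 m, τ = 264.9 × 0.2 = 52.98 N·m counterclockwise.
Toolbox: 15 × 9.81 = 147.2 N down at 0.5 m → arm 0.5 m, τ = 147.2 × 0.5 = 73.6 N·m counterclockwise.
Hanging mass: 25 × 9.81 = 245.2 N down at 0.89 m → arm 0.89 m, τ = 245.2 × 0.89 = 218.2 N·m counterclockwise.
Net load moment about support B = 636.7 N·m counterclockwise.
Reaction R at support A is upward at 1.7 m, arm 1.7 m → moment R × 1.7 clockwise.
Στ = 0 ⇒ R × 1.7 = 636.7 ⇒ R = 375 N.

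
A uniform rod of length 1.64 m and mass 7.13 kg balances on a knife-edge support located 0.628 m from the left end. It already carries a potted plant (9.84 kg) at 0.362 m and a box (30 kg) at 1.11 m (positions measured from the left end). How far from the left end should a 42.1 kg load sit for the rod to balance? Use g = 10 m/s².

x ≈ 0.314 m from the left end

Sum moments about the knife-edge support (at 0.628 m from the left end) (the support reaction has zero arm there).
Beam weight: 7.13 × 10 = 71.3 N down at 0.82 m → arm 0.192 m, τ = 71.3 × 0.192 = 13.69 N·m clockwise.
Potted plant: 9.84 × 10 = 98.4 N down at 0.362 m → arm 0.266 m, τ = 98.4 × 0.266 = 26.17 N·m counterclockwise.
Box: 30 × 10 = 300 N down at 1.11 m → arm 0.482 m, τ = 300 × 0.482 = 144.6 N·m clockwise.
Net moment of existing loads = 132.1 N·m clockwise.
The load weighs 42.1 × 10 = 421 N and must supply an equal counterclockwise moment, so its lever arm about the knife-edge support is 132.1 / 421 = 0.314 m.
That puts it at 0.628 − 0.314 = 0.314 m from the left end.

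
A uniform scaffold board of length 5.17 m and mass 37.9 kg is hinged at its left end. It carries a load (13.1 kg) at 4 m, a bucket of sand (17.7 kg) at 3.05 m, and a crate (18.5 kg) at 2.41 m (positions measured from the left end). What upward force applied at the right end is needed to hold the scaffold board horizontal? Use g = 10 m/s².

F ≈ 482 N

Choose the left end as the axis so the unknown pivot reaction has zero arm there.
Beam weight: 37.9 × 10 = 379 N down at 2.585 m → arm 2.585 m, τ = 379 × 2.585 = 979.7 N·m clockwise.
Load: 13.1 × 10 = 131 N down at 4 m → arm 4 m, τ = 131 × 4 = 524 N·m clockwise.
Bucket of sand: 17.7 × 10 = 177 N down at 3.05 m → arm 3.05 m, τ = 177 × 3.05 = 539.9 N·m clockwise.
Crate: 18.5 × 10 = 185 N down at 2.41 m → arm 2.41 m, τ = 185 × 2.41 = 445.9 N·m clockwise.
Net moment of the loads = 2490 N·m clockwise.
The upward force F acts at the right end, arm 5.17 m, giving F × 5.17 counterclockwise.
Στ = 0 ⇒ F × 5.17 = 2490 ⇒ F = 2490 / 5.17 = 482 N.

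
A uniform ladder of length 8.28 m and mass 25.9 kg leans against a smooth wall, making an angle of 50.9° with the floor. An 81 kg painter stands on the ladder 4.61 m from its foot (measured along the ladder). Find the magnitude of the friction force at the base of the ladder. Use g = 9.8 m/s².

Choose the foot of the ladder as the axis so the floor normal and friction both act there and drop out.
Ladder weight 25.9×9.8 = 253.8 N acts at 4.14 m along the ladder; its horizontal arm is 4.14·cos50.9° = 2.611 m → τ = 662.7 N·m clockwise.
Painter: 81×9.8 = 793.8 N at 4.61 m → arm 2.907 m → τ = 2308 N·m clockwise.
Wall normal N acts horizontally at the top; its moment arm is the height L sinθ = 8.28·sin50.9° = 6.426 m, counterclockwise.
For rotational equilibrium, N × 6.426 = 2971, so N = 462 N.
ΣFx = 0: friction at the foot balances the wall's push, so f = N_wall = 462 N.

f ≈ 462 N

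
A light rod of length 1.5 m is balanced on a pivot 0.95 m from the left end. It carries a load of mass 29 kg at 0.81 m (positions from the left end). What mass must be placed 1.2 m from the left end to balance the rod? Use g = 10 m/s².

About the pivot (at 0.95 m from the left end):
Load: 29 × 10 = 290 N down at 0.81 m → arm 0.14 m, τ = 290 × 0.14 = 40.6 N·m counterclockwise.
Net moment of known loads = 40.6 N·m counterclockwise.
An unknown mass m at 1.2 m has arm 0.25 m; its moment is m·g·0.25 clockwise.
For rotational equilibrium, m × 10 × 0.25 = 40.6, so m = 40.6 / (10 × 0.25) = 16.2 kg.

m ≈ 16.2 kg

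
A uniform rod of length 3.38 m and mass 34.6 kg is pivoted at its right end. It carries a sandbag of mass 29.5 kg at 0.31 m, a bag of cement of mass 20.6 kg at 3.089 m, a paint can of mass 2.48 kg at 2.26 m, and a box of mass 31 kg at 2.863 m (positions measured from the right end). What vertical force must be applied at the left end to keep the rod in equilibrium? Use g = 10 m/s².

F ≈ 667 N

Choose the right end as the axis so the unknown pivot reaction has zero arm there.
Beam weight: 34.6 × 10 = 346 N down at 1.69 m → arm 1.69 m, τ = 346 × 1.69 = 584.7 N·m counterclockwise.
Sandbag: 29.5 × 10 = 295 N down at 0.31 m → arm 0.31 m, τ = 295 × 0.31 = 91.45 N·m counterclockwise.
Bag of cement: 20.6 × 10 = 206 N down at 3.089 m → arm 3.089 m, τ = 206 × 3.089 = 636.3 N·m counterclockwise.
Paint can: 2.48 × 10 = 24.8 N down at 2.26 m → arm 2.26 m, τ = 24.8 × 2.26 = 56.05 N·m counterclockwise.
Box: 31 × 10 = 310 N down at 2.863 m → arm 2.863 m, τ = 310 × 2.863 = 887.5 N·m counterclockwise.
Net moment of the loads = 2256 N·m counterclockwise.
The upward force F acts at the left end, arm 3.38 m, giving F × 3.38 clockwise.
Balancing moments: F × 3.38 = 2256, giving F = 2256 / 3.38 = 667 N.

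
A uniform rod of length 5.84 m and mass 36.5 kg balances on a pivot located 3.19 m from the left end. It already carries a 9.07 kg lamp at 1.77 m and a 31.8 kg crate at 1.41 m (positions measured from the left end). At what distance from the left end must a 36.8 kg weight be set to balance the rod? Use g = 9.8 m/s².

Choose the pivot (at 3.19 m from the left end) as the axis so the support reaction has zero arm there.
Beam weight: 36.5 × 9.8 = 357.7 N down at 2.92 m → arm 0.27 m, τ = 357.7 × 0.27 = 96.58 N·m counterclockwise.
Lamp: 9.07 × 9.8 = 88.89 N down at 1.77 m → arm 1.42 m, τ = 88.89 × 1.42 = 126.2 N·m counterclockwise.
Crate: 31.8 × 9.8 = 311.6 N down at 1.41 m → arm 1.78 m, τ = 311.6 × 1.78 = 554.6 N·m counterclockwise.
Net moment of existing loads = 777.4 N·m counterclockwise.
The weight weighs 36.8 × 9.8 = 360.6 N and must supply an equal clockwise moment, so its lever arm about the pivot is 777.4 / 360.6 = 2.16 m.
That puts it at 3.19 + 2.16 = 5.35 m from the left end.

x ≈ 5.35 m from the left end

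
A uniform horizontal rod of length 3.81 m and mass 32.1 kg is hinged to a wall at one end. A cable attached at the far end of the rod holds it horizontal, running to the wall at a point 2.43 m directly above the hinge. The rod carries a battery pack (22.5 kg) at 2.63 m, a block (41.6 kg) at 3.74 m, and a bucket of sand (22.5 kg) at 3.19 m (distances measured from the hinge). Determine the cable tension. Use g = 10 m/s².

Sum moments about the hinge (the unknown hinge reaction has zero arm there).
Beam weight: 32.1 × 10 = 321 N down at 1.905 m → arm 1.905 m, τ = 321 × 1.905 = 611.5 N·m clockwise.
Battery pack: 22.5 × 10 = 225 N down at 2.63 m → arm 2.63 m, τ = 225 × 2.63 = 591.8 N·m clockwise.
Block: 41.6 × 10 = 416 N down at 3.74 m → arm 3.74 m, τ = 416 × 3.74 = 1556 N·m clockwise.
Bucket of sand: 22.5 × 10 = 225 N down at 3.19 m → arm 3.19 m, τ = 225 × 3.19 = 717.8 N·m clockwise.
Total clockwise load moment = 3477 N·m.
The cable tension T acts at 3.81 m; only its component perpendicular to the rod, T sinθ, produces torque. sinθ = h/√(h²+d²) = 2.43/√(2.43²+3.81²) = 0.5377.
For rotational equilibrium, T × 3.81 × 0.5377 = 3477, so T = 3477 / 2.049 = 1700 N.

T ≈ 1700 N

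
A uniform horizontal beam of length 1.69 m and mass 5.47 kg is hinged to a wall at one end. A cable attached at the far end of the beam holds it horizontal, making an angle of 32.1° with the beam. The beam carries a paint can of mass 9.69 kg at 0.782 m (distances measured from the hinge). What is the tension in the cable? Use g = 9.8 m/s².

About the hinge:
Beam weight: 5.47 × 9.8 = 53.61 N down at 0.845 m → arm 0.845 m, τ = 53.61 × 0.845 = 45.3 N·m clockwise.
Paint can: 9.69 × 9.8 = 94.96 N down at 0.782 m → arm 0.782 m, τ = 94.96 × 0.782 = 74.26 N·m clockwise.
Total clockwise load moment = 119.6 N·m.
The cable tension T acts at 1.69 m; only its component perpendicular to the beam, T sinθ, produces torque. sin 32.1° = 0.5314.
Στ = 0 ⇒ T × 1.69 × 0.5314 = 119.6 ⇒ T = 119.6 / 0.8981 = 133 N.

T ≈ 133 N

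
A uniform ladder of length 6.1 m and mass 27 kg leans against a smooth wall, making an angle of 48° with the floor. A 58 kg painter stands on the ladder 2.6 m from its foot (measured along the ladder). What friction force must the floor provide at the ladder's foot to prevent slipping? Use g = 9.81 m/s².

Take moments about the foot of the ladder.
Ladder weight 27×9.81 = 264.9 N acts at 3.05 m along the ladder; its horizontal arm is 3.05·cos48° = 2.041 m → τ = 540.7 N·m clockwise.
Painter: 58×9.81 = 569 N at 2.6 m → arm 1.74 m → τ = 990.1 N·m clockwise.
Wall normal N acts horizontally at the top; its moment arm is the height L sinθ = 6.1·sin48° = 4.533 m, counterclockwise.
Στ = 0 ⇒ N × 4.533 = 1531 ⇒ N = 338 N.
ΣFx = 0: friction at the foot balances the wall's push, so f = N_wall = 338 N.

f ≈ 338 N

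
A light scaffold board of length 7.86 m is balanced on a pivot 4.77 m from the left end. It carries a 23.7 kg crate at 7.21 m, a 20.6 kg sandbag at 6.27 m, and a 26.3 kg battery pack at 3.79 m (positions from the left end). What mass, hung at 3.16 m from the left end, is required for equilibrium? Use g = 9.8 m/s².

m ≈ 39.1 kg

Take moments about the pivot (at 4.77 m from the left end).
Crate: 23.7 × 9.8 = 232.3 N down at 7.21 m → arm 2.44 m, τ = 232.3 × 2.44 = 566.8 N·m clockwise.
Sandbag: 20.6 × 9.8 = 201.9 N down at 6.27 m → arm 1.5 m, τ = 201.9 × 1.5 = 302.9 N·m clockwise.
Battery pack: 26.3 × 9.8 = 257.7 N down at 3.79 m → arm 0.98 m, τ = 257.7 × 0.98 = 252.5 N·m counterclockwise.
Net moment of known loads = 617.2 N·m clockwise.
An unknown mass m at 3.16 m has arm 1.61 m; its moment is m·g·1.61 counterclockwise.
For rotational equilibrium, m × 9.8 × 1.61 = 617.2, so m = 617.2 / (9.8 × 1.61) = 39.1 kg.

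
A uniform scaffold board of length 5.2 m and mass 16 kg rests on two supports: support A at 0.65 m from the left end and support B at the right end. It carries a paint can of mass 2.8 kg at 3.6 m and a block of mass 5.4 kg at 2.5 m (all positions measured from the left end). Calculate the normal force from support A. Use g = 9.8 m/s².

Take moments about support B.
Beam weight: 16 × 9.8 = 156.8 N down at 2.6 m → arm 2.6 m, τ = 156.8 × 2.6 = 407.7 N·m counterclockwise.
Paint can: 2.8 × 9.8 = 27.44 N down at 3.6 m → arm 1.6 m, τ = 27.44 × 1.6 = 43.9 N·m counterclockwise.
Block: 5.4 × 9.8 = 52.92 N down at 2.5 m → arm 2.7 m, τ = 52.92 × 2.7 = 142.9 N·m counterclockwise.
Net load moment about support B = 594.5 N·m counterclockwise.
Reaction R at support A is upward at 0.65 m, arm 4.55 m → moment R × 4.55 clockwise.
Στ = 0 ⇒ R × 4.55 = 594.5 ⇒ R = 131 N.

R_A ≈ 131 N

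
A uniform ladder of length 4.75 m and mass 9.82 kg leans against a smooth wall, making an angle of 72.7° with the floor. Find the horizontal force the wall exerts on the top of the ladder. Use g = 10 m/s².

Take moments about the foot of the ladder.
Ladder weight 9.82×10 = 98.2 N acts at 2.375 m along the ladder; its horizontal arm is 2.375·cos72.7° = 0.7063 m → τ = 69.36 N·m clockwise.
Wall normal N acts horizontally at the top; its moment arm is the height L sinθ = 4.75·sin72.7° = 4.535 m, counterclockwise.
For rotational equilibrium, N × 4.535 = 69.36, so N = 15.3 N.

N_wall ≈ 15.3 N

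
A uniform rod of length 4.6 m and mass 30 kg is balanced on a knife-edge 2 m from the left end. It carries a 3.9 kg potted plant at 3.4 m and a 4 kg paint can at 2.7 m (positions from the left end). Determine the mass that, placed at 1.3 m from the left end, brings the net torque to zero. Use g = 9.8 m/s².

m ≈ 24.7 kg

Taking torques about the knife-edge (at 2 m from the left end):
Beam weight: 30 × 9.8 = 294 N down at 2.3 m → arm 0.3 m, τ = 294 × 0.3 = 88.2 N·m clockwise.
Potted plant: 3.9 × 9.8 = 38.22 N down at 3.4 m → arm 1.4 m, τ = 38.22 × 1.4 = 53.51 N·m clockwise.
Paint can: 4 × 9.8 = 39.2 N down at 2.7 m → arm 0.7 m, τ = 39.2 × 0.7 = 27.44 N·m clockwise.
Net moment of known loads = 169.2 N·m clockwise.
An unknown mass m at 1.3 m has arm 0.7 m; its moment is m·g·0.7 counterclockwise.
Setting net torque to zero: m × 9.8 × 0.7 = 169.2 → m = 169.2 / (9.8 × 0.7) = 24.7 kg.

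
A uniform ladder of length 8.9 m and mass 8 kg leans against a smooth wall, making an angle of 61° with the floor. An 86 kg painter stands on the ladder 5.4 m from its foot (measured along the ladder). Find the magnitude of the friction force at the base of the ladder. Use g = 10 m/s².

Choose the foot of the ladder as the axis so the floor normal and friction both act there and drop out.
Ladder weight 8×10 = 80 N acts at 4.45 m along the ladder; its horizontal arm is 4.45·cos61° = 2.157 m → τ = 172.6 N·m clockwise.
Painter: 86×10 = 860 N at 5.4 m → arm 2.618 m → τ = 2251 N·m clockwise.
Wall normal N acts horizontally at the top; its moment arm is the height L sinθ = 8.9·sin61° = 7.784 m, counterclockwise.
Στ = 0 ⇒ N × 7.784 = 2424 ⇒ N = 311 N.
ΣFx = 0: friction at the foot balances the wall's push, so f = N_wall = 311 N.

f ≈ 311 N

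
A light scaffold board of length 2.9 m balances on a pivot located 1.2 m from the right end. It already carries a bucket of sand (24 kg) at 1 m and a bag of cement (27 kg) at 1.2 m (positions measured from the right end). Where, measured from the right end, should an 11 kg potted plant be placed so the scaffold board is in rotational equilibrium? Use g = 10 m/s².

x ≈ 1.64 m from the right end

Sum moments about the pivot (at 1.2 m from the right end) (the support reaction has zero arm there).
Bucket of sand: 24 × 10 = 240 N down at 1 m → arm 0.2 m, τ = 240 × 0.2 = 48 N·m clockwise.
Bag of cement: acts at the pivot, moment arm 0 → no torque.
Net moment of existing loads = 48 N·m clockwise.
The potted plant weighs 11 × 10 = 110 N and must supply an equal counterclockwise moment, so its lever arm about the pivot is 48 / 110 = 0.436 m.
That puts it at 1.2 + 0.436 = 1.64 m from the right end.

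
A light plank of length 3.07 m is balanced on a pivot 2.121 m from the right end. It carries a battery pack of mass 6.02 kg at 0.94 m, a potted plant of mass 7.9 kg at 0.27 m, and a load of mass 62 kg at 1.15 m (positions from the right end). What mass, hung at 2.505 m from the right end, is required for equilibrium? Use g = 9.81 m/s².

About the pivot (at 2.121 m from the right end):
Battery pack: 6.02 × 9.81 = 59.06 N down at 0.94 m → arm 1.181 m, τ = 59.06 × 1.181 = 69.75 N·m clockwise.
Potted plant: 7.9 × 9.81 = 77.5 N down at 0.27 m → arm 1.851 m, τ = 77.5 × 1.851 = 143.5 N·m clockwise.
Load: 62 × 9.81 = 608.2 N down at 1.15 m → arm 0.971 m, τ = 608.2 × 0.971 = 590.6 N·m clockwise.
Net moment of known loads = 803.9 N·m clockwise.
An unknown mass m at 2.505 m has arm 0.384 m; its moment is m·g·0.384 counterclockwise.
For rotational equilibrium, m × 9.81 × 0.384 = 803.9, so m = 803.9 / (9.81 × 0.384) = 213 kg.

m ≈ 213 kg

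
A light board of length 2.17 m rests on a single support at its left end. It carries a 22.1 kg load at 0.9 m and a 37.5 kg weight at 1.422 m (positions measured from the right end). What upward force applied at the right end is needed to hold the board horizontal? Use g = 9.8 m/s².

Choose the left end as the axis so the unknown pivot reaction has zero arm there.
Load: 22.1 × 9.8 = 216.6 N down at 0.9 m → arm 1.27 m, τ = 216.6 × 1.27 = 275.1 N·m clockwise.
Weight: 37.5 × 9.8 = 367.5 N down at 1.422 m → arm 0.748 m, τ = 367.5 × 0.748 = 274.9 N·m clockwise.
Net moment of the loads = 550 N·m clockwise.
The upward force F acts at the right end, arm 2.17 m, giving F × 2.17 counterclockwise.
Setting net torque to zero: F × 2.17 = 550 → F = 550 / 2.17 = 253 N.

F ≈ 253 N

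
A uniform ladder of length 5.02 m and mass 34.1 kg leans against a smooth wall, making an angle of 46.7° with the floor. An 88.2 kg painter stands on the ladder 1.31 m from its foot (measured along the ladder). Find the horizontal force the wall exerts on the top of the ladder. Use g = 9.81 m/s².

Take moments about the foot of the ladder.
Ladder weight 34.1×9.81 = 334.5 N acts at 2.51 m along the ladder; its horizontal arm is 2.51·cos46.7° = 1.721 m → τ = 575.7 N·m clockwise.
Painter: 88.2×9.81 = 865.2 N at 1.31 m → arm 0.8984 m → τ = 777.3 N·m clockwise.
Wall normal N acts horizontally at the top; its moment arm is the height L sinθ = 5.02·sin46.7° = 3.653 m, counterclockwise.
Στ = 0 ⇒ N × 3.653 = 1353 ⇒ N = 370 N.

N_wall ≈ 370 N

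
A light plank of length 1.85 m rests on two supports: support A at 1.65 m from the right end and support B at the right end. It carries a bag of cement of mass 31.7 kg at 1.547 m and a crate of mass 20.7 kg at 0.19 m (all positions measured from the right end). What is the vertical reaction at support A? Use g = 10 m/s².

R_A ≈ 321 N

Taking torques about support B:
Bag of cement: 31.7 × 10 = 317 N down at 1.547 m → arm 1.547 m, τ = 317 × 1.547 = 490.4 N·m counterclockwise.
Crate: 20.7 × 10 = 207 N down at 0.19 m → arm 0.19 m, τ = 207 × 0.19 = 39.33 N·m counterclockwise.
Net load moment about support B = 529.7 N·m counterclockwise.
Reaction R at support A is upward at 1.65 m, arm 1.65 m → moment R × 1.65 clockwise.
Στ = 0 ⇒ R × 1.65 = 529.7 ⇒ R = 321 N.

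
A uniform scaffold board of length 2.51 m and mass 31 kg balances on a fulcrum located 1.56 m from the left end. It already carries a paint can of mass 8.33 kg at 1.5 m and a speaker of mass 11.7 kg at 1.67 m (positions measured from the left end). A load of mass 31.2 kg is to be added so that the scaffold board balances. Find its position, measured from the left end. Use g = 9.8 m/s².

Choose the fulcrum (at 1.56 m from the left end) as the axis so the support reaction has zero arm there.
Beam weight: 31 × 9.8 = 303.8 N down at 1.255 m → arm 0.305 m, τ = 303.8 × 0.305 = 92.66 N·m counterclockwise.
Paint can: 8.33 × 9.8 = 81.63 N down at 1.5 m → arm 0.06 m, τ = 81.63 × 0.06 = 4.898 N·m counterclockwise.
Speaker: 11.7 × 9.8 = 114.7 N down at 1.67 m → arm 0.11 m, τ = 114.7 × 0.11 = 12.62 N·m clockwise.
Net moment of existing loads = 84.94 N·m counterclockwise.
The load weighs 31.2 × 9.8 = 305.8 N and must supply an equal clockwise moment, so its lever arm about the fulcrum is 84.94 / 305.8 = 0.278 m.
That puts it at 1.56 + 0.278 = 1.84 m from the left end.

x ≈ 1.84 m from the left end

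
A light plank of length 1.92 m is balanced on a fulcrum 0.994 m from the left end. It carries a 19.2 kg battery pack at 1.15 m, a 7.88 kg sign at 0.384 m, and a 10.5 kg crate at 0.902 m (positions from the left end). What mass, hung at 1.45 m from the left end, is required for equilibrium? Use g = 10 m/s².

About the fulcrum (at 0.994 m from the left end):
Battery pack: 19.2 × 10 = 192 N down at 1.15 m → arm 0.156 m, τ = 192 × 0.156 = 29.95 N·m clockwise.
Sign: 7.88 × 10 = 78.8 N down at 0.384 m → arm 0.61 m, τ = 78.8 × 0.61 = 48.07 N·m counterclockwise.
Crate: 10.5 × 10 = 105 N down at 0.902 m → arm 0.092 m, τ = 105 × 0.092 = 9.66 N·m counterclockwise.
Net moment of known loads = 27.78 N·m counterclockwise.
An unknown mass m at 1.45 m has arm 0.456 m; its moment is m·g·0.456 clockwise.
For rotational equilibrium, m × 10 × 0.456 = 27.78, so m = 27.78 / (10 × 0.456) = 6.09 kg.

m ≈ 6.09 kg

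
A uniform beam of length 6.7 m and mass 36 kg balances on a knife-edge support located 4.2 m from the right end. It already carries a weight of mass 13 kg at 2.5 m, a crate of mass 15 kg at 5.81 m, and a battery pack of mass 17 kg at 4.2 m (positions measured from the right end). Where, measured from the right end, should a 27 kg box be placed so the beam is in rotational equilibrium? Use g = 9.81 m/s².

x ≈ 5.26 m from the right end

Take moments about the knife-edge support (at 4.2 m from the right end).
Beam weight: 36 × 9.81 = 353.2 N down at 3.35 m → arm 0.85 m, τ = 353.2 × 0.85 = 300.2 N·m clockwise.
Weight: 13 × 9.81 = 127.5 N down at 2.5 m → arm 1.7 m, τ = 127.5 × 1.7 = 216.8 N·m clockwise.
Crate: 15 × 9.81 = 147.2 N down at 5.81 m → arm 1.61 m, τ = 147.2 × 1.61 = 237 N·m counterclockwise.
Battery pack: acts at the knife-edge support, moment arm 0 → no torque.
Net moment of existing loads = 280 N·m clockwise.
The box weighs 27 × 9.81 = 264.9 N and must supply an equal counterclockwise moment, so its lever arm about the knife-edge support is 280 / 264.9 = 1.06 m.
That puts it at 4.2 + 1.06 = 5.26 m from the right end.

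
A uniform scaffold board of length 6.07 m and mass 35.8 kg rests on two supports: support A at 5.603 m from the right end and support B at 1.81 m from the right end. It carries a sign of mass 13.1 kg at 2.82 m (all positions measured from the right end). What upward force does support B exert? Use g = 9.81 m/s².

R_B ≈ 332 N

Sum moments about support A (its reaction then has zero moment arm).
Beam weight: 35.8 × 9.81 = 351.2 N down at 3.035 m → arm 2.568 m, τ = 351.2 × 2.568 = 901.9 N·m clockwise.
Sign: 13.1 × 9.81 = 128.5 N down at 2.82 m → arm 2.783 m, τ = 128.5 × 2.783 = 357.6 N·m clockwise.
Net load moment about support A = 1260 N·m clockwise.
Reaction R at support B is upward at 1.81 m, arm 3.793 m → moment R × 3.793 counterclockwise.
Στ = 0 ⇒ R × 3.793 = 1260 ⇒ R = 332 N.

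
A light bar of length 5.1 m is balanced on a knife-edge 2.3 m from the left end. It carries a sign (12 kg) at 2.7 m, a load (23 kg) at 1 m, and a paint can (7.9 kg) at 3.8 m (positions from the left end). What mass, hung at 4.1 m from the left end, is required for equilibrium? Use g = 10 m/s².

Sum moments about the knife-edge (at 2.3 m from the left end) (the support reaction has zero arm there).
Sign: 12 × 10 = 120 N down at 2.7 m → arm 0.4 m, τ = 120 × 0.4 = 48 N·m clockwise.
Load: 23 × 10 = 230 N down at 1 m → arm 1.3 m, τ = 230 × 1.3 = 299 N·m counterclockwise.
Paint can: 7.9 × 10 = 79 N down at 3.8 m → arm 1.5 m, τ = 79 × 1.5 = 118.5 N·m clockwise.
Net moment of known loads = 132.5 N·m counterclockwise.
An unknown mass m at 4.1 m has arm 1.8 m; its moment is m·g·1.8 clockwise.
For rotational equilibrium, m × 10 × 1.8 = 132.5, so m = 132.5 / (10 × 1.8) = 7.36 kg.

m ≈ 7.36 kg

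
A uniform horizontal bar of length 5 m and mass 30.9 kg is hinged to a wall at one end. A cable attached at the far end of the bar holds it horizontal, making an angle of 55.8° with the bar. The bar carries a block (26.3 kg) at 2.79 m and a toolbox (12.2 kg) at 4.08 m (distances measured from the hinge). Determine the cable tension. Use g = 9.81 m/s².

Sum moments about the hinge (the unknown hinge reaction has zero arm there).
Beam weight: 30.9 × 9.81 = 303.1 N down at 2.5 m → arm 2.5 m, τ = 303.1 × 2.5 = 757.8 N·m clockwise.
Block: 26.3 × 9.81 = 258 N down at 2.79 m → arm 2.79 m, τ = 258 × 2.79 = 719.8 N·m clockwise.
Toolbox: 12.2 × 9.81 = 119.7 N down at 4.08 m → arm 4.08 m, τ = 119.7 × 4.08 = 488.4 N·m clockwise.
Total clockwise load moment = 1966 N·m.
The cable tension T acts at 5 m; only its component perpendicular to the bar, T sinθ, produces torque. sin 55.8° = 0.8271.
For rotational equilibrium, T × 5 × 0.8271 = 1966, so T = 1966 / 4.135 = 475 N.

T ≈ 475 N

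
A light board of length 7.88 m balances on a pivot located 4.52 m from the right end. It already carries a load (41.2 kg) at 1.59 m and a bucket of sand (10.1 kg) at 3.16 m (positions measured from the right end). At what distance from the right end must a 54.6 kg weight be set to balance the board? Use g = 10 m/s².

x ≈ 6.98 m from the right end

Taking torques about the pivot (at 4.52 m from the right end):
Load: 41.2 × 10 = 412 N down at 1.59 m → arm 2.93 m, τ = 412 × 2.93 = 1207 N·m clockwise.
Bucket of sand: 10.1 × 10 = 101 N down at 3.16 m → arm 1.36 m, τ = 101 × 1.36 = 137.4 N·m clockwise.
Net moment of existing loads = 1344 N·m clockwise.
The weight weighs 54.6 × 10 = 546 N and must supply an equal counterclockwise moment, so its lever arm about the pivot is 1344 / 546 = 2.46 m.
That puts it at 4.52 + 2.46 = 6.98 m from the right end.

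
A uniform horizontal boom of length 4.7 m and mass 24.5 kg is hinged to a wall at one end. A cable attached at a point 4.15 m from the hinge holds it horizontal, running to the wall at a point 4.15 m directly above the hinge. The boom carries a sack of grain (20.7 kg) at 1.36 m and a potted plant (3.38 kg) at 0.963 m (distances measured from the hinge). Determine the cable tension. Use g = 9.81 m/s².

Take moments about the hinge.
Beam weight: 24.5 × 9.81 = 240.3 N down at 2.35 m → arm 2.35 m, τ = 240.3 × 2.35 = 564.7 N·m clockwise.
Sack of grain: 20.7 × 9.81 = 203.1 N down at 1.36 m → arm 1.36 m, τ = 203.1 × 1.36 = 276.2 N·m clockwise.
Potted plant: 3.38 × 9.81 = 33.16 N down at 0.963 m → arm 0.963 m, τ = 33.16 × 0.963 = 31.93 N·m clockwise.
Total clockwise load moment = 872.8 N·m.
The cable tension T acts at 4.15 m; only its component perpendicular to the boom, T sinθ, produces torque. sinθ = h/√(h²+d²) = 4.15/√(4.15²+4.15²) = 0.7071.
Setting net torque to zero: T × 4.15 × 0.7071 = 872.8 → T = 872.8 / 2.934 = 297 N.

T ≈ 297 N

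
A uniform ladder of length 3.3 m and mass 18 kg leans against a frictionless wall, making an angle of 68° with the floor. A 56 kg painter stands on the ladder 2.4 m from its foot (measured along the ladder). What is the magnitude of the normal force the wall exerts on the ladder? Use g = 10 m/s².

Choose the foot of the ladder as the axis so the floor normal and friction both act there and drop out.
Ladder weight 18×10 = 180 N acts at 1.65 m along the ladder; its horizontal arm is 1.65·cos68° = 0.6181 m → τ = 111.3 N·m clockwise.
Painter: 56×10 = 560 N at 2.4 m → arm 0.8991 m → τ = 503.5 N·m clockwise.
Wall normal N acts horizontally at the top; its moment arm is the height L sinθ = 3.3·sin68° = 3.06 m, counterclockwise.
Setting net torque to zero: N × 3.06 = 614.8 → N = 201 N.

N_wall ≈ 201 N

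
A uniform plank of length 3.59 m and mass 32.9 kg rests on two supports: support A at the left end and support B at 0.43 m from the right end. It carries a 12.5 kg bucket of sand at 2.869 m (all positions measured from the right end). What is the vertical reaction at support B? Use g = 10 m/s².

About support A:
Beam weight: 32.9 × 10 = 329 N down at 1.795 m → arm 1.795 m, τ = 329 × 1.795 = 590.6 N·m clockwise.
Bucket of sand: 12.5 × 10 = 125 N down at 2.869 m → arm 0.721 m, τ = 125 × 0.721 = 90.12 N·m clockwise.
Net load moment about support A = 680.7 N·m clockwise.
Reaction R at support B is upward at 0.43 m, arm 3.16 m → moment R × 3.16 counterclockwise.
Στ = 0 ⇒ R × 3.16 = 680.7 ⇒ R = 215 N.

R_B ≈ 215 N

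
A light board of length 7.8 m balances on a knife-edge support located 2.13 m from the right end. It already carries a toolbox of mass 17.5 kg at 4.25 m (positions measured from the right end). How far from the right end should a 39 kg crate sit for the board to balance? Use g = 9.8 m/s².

x ≈ 1.18 m from the right end

Taking torques about the knife-edge support (at 2.13 m from the right end):
Toolbox: 17.5 × 9.8 = 171.5 N down at 4.25 m → arm 2.12 m, τ = 171.5 × 2.12 = 363.6 N·m counterclockwise.
Net moment of existing loads = 363.6 N·m counterclockwise.
The crate weighs 39 × 9.8 = 382.2 N and must supply an equal clockwise moment, so its lever arm about the knife-edge support is 363.6 / 382.2 = 0.951 m.
That puts it at 2.13 − 0.951 = 1.18 m from the right end.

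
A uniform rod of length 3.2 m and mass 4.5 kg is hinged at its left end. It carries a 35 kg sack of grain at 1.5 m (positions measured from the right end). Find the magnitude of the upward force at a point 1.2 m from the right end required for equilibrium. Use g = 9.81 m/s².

Choose the left end as the axis so the unknown pivot reaction has zero arm there.
Beam weight: 4.5 × 9.81 = 44.15 N down at 1.6 m → arm 1.6 m, τ = 44.15 × 1.6 = 70.64 N·m clockwise.
Sack of grain: 35 × 9.81 = 343.4 N down at 1.5 m → arm 1.7 m, τ = 343.4 × 1.7 = 583.8 N·m clockwise.
Net moment of the loads = 654.4 N·m clockwise.
The upward force F acts at a point 1.2 m from the right end, arm 2 m, giving F × 2 counterclockwise.
Στ = 0 ⇒ F × 2 = 654.4 ⇒ F = 654.4 / 2 = 327 N.

F ≈ 327 N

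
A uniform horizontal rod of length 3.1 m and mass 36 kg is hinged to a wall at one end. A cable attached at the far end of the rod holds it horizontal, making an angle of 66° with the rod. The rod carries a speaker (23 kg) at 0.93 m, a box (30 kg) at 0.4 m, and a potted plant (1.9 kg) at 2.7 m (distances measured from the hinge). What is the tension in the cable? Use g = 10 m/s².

About the hinge:
Beam weight: 36 × 10 = 360 N down at 1.55 m → arm 1.55 m, τ = 360 × 1.55 = 558 N·m clockwise.
Speaker: 23 × 10 = 230 N down at 0.93 m → arm 0.93 m, τ = 230 × 0.93 = 213.9 N·m clockwise.
Box: 30 × 10 = 300 N down at 0.4 m → arm 0.4 m, τ = 300 × 0.4 = 120 N·m clockwise.
Potted plant: 1.9 × 10 = 19 N down at 2.7 m → arm 2.7 m, τ = 19 × 2.7 = 51.3 N·m clockwise.
Total clockwise load moment = 943.2 N·m.
The cable tension T acts at 3.1 m; only its component perpendicular to the rod, T sinθ, produces torque. sin 66° = 0.9135.
Balancing moments: T × 3.1 × 0.9135 = 943.2, giving T = 943.2 / 2.832 = 333 N.

T ≈ 333 N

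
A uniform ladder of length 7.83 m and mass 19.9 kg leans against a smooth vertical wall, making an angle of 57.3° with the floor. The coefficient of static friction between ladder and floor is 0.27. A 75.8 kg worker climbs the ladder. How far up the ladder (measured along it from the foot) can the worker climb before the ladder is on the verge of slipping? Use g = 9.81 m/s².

About the foot of the ladder:
Ladder weight 19.9×9.81 = 195.2 N acts at 3.915 m along the ladder; its horizontal arm is 3.915·cos57.3° = 2.115 m → τ = 412.8 N·m clockwise.
Worker weight 75.8×9.81 = 743.6 N at distance d → arm d·cos57.3° → τ = 743.6·d·0.5402 clockwise.
Wall normal N at the top has arm L sinθ = 6.589 m counterclockwise, so Στ = 0 gives N·6.589 = 412.8 + 401.7·d.
ΣFy = 0 ⇒ N_floor = 938.8 N, so the maximum friction is μ_s·N_floor = 0.27×938.8 = 253.5 N. ΣFx = 0 ⇒ N_wall = f, so at the slipping point N = 253.5 N.
Substituting: 253.5×6.589 = 412.8 + 401.7·d ⇒ d = (1670 − 412.8) / 401.7 = 3.13 m.

d ≈ 3.13 m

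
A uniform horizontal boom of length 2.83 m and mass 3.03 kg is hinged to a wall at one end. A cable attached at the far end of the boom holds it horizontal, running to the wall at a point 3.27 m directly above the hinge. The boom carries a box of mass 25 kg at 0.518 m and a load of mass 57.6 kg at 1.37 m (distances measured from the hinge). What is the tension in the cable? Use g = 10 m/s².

T ≈ 449 N

Take moments about the hinge.
Beam weight: 3.03 × 10 = 30.3 N down at 1.415 m → arm 1.415 m, τ = 30.3 × 1.415 = 42.87 N·m clockwise.
Box: 25 × 10 = 250 N down at 0.518 m → arm 0.518 m, τ = 250 × 0.518 = 129.5 N·m clockwise.
Load: 57.6 × 10 = 576 N down at 1.37 m → arm 1.37 m, τ = 576 × 1.37 = 789.1 N·m clockwise.
Total clockwise load moment = 961.5 N·m.
The cable tension T acts at 2.83 m; only its component perpendicular to the boom, T sinθ, produces torque. sinθ = h/√(h²+d²) = 3.27/√(3.27²+2.83²) = 0.7561.
Setting net torque to zero: T × 2.83 × 0.7561 = 961.5 → T = 961.5 / 2.14 = 449 N.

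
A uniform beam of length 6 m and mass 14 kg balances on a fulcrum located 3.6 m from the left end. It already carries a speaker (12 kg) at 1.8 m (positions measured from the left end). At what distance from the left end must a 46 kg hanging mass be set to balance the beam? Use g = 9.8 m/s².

x ≈ 4.25 m from the left end

About the fulcrum (at 3.6 m from the left end):
Beam weight: 14 × 9.8 = 137.2 N down at 3 m → arm 0.6 m, τ = 137.2 × 0.6 = 82.32 N·m counterclockwise.
Speaker: 12 × 9.8 = 117.6 N down at 1.8 m → arm 1.8 m, τ = 117.6 × 1.8 = 211.7 N·m counterclockwise.
Net moment of existing loads = 294 N·m counterclockwise.
The hanging mass weighs 46 × 9.8 = 450.8 N and must supply an equal clockwise moment, so its lever arm about the fulcrum is 294 / 450.8 = 0.652 m.
That puts it at 3.6 + 0.652 = 4.25 m from the left end.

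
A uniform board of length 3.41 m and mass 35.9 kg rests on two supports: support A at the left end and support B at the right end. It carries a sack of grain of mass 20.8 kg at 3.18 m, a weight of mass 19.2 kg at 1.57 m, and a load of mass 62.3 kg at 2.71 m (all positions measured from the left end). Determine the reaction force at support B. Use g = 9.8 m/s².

R_B ≈ 938 N

Choose support A as the axis so its reaction then has zero moment arm.
Beam weight: 35.9 × 9.8 = 351.8 N down at 1.705 m → arm 1.705 m, τ = 351.8 × 1.705 = 599.8 N·m clockwise.
Sack of grain: 20.8 × 9.8 = 203.8 N down at 3.18 m → arm 3.18 m, τ = 203.8 × 3.18 = 648.1 N·m clockwise.
Weight: 19.2 × 9.8 = 188.2 N down at 1.57 m → arm 1.57 m, τ = 188.2 × 1.57 = 295.5 N·m clockwise.
Load: 62.3 × 9.8 = 610.5 N down at 2.71 m → arm 2.71 m, τ = 610.5 × 2.71 = 1654 N·m clockwise.
Net load moment about support A = 3197 N·m clockwise.
Reaction R at support B is upward at 3.41 m, arm 3.41 m → moment R × 3.41 counterclockwise.
Balancing moments: R × 3.41 = 3197, giving R = 938 N.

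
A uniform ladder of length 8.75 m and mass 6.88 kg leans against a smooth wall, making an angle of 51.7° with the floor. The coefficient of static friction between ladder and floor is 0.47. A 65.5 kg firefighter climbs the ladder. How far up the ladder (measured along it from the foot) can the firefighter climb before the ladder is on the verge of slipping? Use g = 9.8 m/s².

d ≈ 5.29 m

Sum moments about the foot of the ladder (the floor normal and friction both act there and drop out).
Ladder weight 6.88×9.8 = 67.42 N acts at 4.375 m along the ladder; its horizontal arm is 4.375·cos51.7° = 2.712 m → τ = 182.8 N·m clockwise.
Firefighter weight 65.5×9.8 = 641.9 N at distance d → arm d·cos51.7° → τ = 641.9·d·0.6198 clockwise.
Wall normal N at the top has arm L sinθ = 6.867 m counterclockwise, so Στ = 0 gives N·6.867 = 182.8 + 397.8·d.
ΣFy = 0 ⇒ N_floor = 709.3 N, so the maximum friction is μ_s·N_floor = 0.47×709.3 = 333.4 N. ΣFx = 0 ⇒ N_wall = f, so at the slipping point N = 333.4 N.
Substituting: 333.4×6.867 = 182.8 + 397.8·d ⇒ d = (2289 − 182.8) / 397.8 = 5.29 m.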